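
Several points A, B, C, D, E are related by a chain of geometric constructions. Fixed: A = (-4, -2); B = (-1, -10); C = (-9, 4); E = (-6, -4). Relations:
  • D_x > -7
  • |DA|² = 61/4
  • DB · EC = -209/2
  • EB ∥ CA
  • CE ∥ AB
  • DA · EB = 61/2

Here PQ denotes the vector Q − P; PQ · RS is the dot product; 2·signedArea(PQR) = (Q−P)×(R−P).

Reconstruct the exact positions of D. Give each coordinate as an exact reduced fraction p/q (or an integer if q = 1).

1. D_x = -13/2  [DB · EC = -209/2 ∩ DA · EB = 61/2]
2. D_y = 1  [DB · EC = -209/2 ∩ DA · EB = 61/2]
   → D = (-13/2, 1)

D = (-13/2, 1)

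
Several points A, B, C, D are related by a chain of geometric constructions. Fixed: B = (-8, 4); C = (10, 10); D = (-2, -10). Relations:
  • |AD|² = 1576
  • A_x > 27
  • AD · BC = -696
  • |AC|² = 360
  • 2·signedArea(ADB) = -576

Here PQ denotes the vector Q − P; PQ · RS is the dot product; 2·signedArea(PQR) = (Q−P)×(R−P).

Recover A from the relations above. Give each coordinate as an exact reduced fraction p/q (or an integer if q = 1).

1. A_x = 28  [AD · BC = -696 ∩ 2·signedArea(ADB) = -576]
2. A_y = 16  [AD · BC = -696 ∩ 2·signedArea(ADB) = -576]
   → A = (28, 16)

A = (28, 16)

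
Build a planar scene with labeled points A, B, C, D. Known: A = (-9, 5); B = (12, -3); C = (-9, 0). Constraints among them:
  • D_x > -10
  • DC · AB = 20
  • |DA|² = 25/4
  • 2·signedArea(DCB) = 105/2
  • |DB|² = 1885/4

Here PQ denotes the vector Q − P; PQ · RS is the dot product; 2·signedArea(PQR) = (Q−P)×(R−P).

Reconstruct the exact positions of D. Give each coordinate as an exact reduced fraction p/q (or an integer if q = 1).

D = (-9, 5/2)

1. D_x = -9  [2·signedArea(DCB) = 105/2 ∩ DC · AB = 20]
2. D_y = 5/2  [2·signedArea(DCB) = 105/2 ∩ DC · AB = 20]
   → D = (-9, 5/2)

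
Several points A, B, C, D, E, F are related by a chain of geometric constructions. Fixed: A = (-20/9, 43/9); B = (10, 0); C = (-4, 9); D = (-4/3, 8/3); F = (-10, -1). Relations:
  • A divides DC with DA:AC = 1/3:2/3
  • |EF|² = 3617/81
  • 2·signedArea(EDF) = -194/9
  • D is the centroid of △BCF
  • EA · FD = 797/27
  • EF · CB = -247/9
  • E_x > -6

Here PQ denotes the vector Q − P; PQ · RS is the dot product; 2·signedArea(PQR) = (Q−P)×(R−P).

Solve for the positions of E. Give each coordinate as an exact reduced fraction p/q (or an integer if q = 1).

E = (-46/9, 32/9)

1. E_x = -46/9  [2·signedArea(EDF) = -194/9 ∩ EF · CB = -247/9]
2. E_y = 32/9  [2·signedArea(EDF) = -194/9 ∩ EF · CB = -247/9]
   → E = (-46/9, 32/9)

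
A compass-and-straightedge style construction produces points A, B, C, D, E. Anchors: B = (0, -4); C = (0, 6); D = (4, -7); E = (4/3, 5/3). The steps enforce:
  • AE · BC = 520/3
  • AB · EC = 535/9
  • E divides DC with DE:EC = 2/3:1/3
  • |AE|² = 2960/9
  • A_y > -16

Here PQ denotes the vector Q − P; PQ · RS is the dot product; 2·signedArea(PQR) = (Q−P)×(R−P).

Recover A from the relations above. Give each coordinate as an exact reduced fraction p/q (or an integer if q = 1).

1. A_x = 20/3  [AB · EC = 535/9 ∩ AE · BC = 520/3]
2. A_y = -47/3  [AB · EC = 535/9 ∩ AE · BC = 520/3]
   → A = (20/3, -47/3)

A = (20/3, -47/3)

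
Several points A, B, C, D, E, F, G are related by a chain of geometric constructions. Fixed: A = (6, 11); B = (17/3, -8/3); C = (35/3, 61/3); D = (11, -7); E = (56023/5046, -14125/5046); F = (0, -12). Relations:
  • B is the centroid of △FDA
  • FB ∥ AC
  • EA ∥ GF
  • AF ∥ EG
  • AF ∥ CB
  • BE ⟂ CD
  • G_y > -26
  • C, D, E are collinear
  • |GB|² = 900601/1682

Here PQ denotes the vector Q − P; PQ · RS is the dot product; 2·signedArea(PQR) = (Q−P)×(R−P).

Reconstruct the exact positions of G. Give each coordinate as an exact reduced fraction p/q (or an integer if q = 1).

G = (25747/5046, -130183/5046)

1. G_x = 25747/5046  [EA ∥ GF ∩ AF ∥ EG]
2. G_y = -130183/5046  [EA ∥ GF ∩ AF ∥ EG]
   → G = (25747/5046, -130183/5046)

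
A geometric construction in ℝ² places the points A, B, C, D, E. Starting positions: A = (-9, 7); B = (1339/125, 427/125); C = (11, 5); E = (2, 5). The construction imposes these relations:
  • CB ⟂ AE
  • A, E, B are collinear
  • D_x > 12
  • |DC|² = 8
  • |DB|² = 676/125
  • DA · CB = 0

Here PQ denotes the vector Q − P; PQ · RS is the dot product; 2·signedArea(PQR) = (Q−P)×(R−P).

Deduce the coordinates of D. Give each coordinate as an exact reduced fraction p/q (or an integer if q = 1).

1. D_x = 13  [line 36/125·x + 198/125·y + -1062/125 = 0 ∩ |DB|² = 676/125]
2. D_y = 3  [line 36/125·x + 198/125·y + -1062/125 = 0 ∩ |DB|² = 676/125]
   → D = (13, 3)

D = (13, 3)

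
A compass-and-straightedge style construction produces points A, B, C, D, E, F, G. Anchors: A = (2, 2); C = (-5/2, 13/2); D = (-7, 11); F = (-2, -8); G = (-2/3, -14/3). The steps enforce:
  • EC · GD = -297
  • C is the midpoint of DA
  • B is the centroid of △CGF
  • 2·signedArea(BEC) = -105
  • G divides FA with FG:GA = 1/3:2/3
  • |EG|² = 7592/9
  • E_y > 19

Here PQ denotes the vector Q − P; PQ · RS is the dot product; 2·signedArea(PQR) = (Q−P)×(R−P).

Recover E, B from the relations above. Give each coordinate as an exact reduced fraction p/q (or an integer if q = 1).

1. B_x = -31/18  [B is the centroid of △CGF]
2. B_y = -37/18  [B is the centroid of △CGF]
   → B = (-31/18, -37/18)
3. E_x = -16  [EC · GD = -297 ∩ 2·signedArea(BEC) = -105]
4. E_y = 20  [EC · GD = -297 ∩ 2·signedArea(BEC) = -105]
   → E = (-16, 20)

B = (-31/18, -37/18)
E = (-16, 20)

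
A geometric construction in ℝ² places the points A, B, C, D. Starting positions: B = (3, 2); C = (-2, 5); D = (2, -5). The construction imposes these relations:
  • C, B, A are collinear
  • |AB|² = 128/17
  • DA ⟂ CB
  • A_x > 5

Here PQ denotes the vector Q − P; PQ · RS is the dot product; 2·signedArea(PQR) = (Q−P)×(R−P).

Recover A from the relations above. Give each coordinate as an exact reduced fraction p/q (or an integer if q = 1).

A = (91/17, 10/17)

1. A_x = 91/17  [C, B, A are collinear ∩ DA ⟂ CB]
2. A_y = 10/17  [C, B, A are collinear ∩ DA ⟂ CB]
   → A = (91/17, 10/17)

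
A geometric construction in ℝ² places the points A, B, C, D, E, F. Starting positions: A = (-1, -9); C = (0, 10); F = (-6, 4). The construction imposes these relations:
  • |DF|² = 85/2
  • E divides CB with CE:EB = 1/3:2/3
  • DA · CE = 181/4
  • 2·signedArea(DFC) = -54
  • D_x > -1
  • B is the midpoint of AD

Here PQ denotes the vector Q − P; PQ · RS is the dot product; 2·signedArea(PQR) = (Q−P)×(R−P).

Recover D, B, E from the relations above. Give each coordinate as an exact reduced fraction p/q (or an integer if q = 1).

B = (-3/4, -17/4)
D = (-1/2, 1/2)
E = (-1/4, 21/4)

1. D_x = -1/2  [line -6·x + 6·y + -6 = 0 ∩ |DF|² = 85/2]
2. D_y = 1/2  [line -6·x + 6·y + -6 = 0 ∩ |DF|² = 85/2]
   → D = (-1/2, 1/2)
3. B_x = -3/4  [B is the midpoint of AD]
4. B_y = -17/4  [B is the midpoint of AD]
   → B = (-3/4, -17/4)
5. E_x = -1/4  [E divides CB with CE:EB = 1/3:2/3]
6. E_y = 21/4  [E divides CB with CE:EB = 1/3:2/3]
   → E = (-1/4, 21/4)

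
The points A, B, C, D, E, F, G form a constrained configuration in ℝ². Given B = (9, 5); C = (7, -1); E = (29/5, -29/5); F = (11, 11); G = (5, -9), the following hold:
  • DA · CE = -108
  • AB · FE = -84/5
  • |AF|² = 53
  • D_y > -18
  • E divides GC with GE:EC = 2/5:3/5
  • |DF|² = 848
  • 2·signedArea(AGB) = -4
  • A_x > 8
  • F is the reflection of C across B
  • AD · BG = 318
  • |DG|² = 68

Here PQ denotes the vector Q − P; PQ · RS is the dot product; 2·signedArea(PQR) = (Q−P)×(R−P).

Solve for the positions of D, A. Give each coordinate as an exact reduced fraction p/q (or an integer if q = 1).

A = (9, 4)
D = (3, -17)

1. A_x = 9  [AB · FE = -84/5 ∩ 2·signedArea(AGB) = -4]
2. A_y = 4  [AB · FE = -84/5 ∩ 2·signedArea(AGB) = -4]
   → A = (9, 4)
3. D_x = 3  [DA · CE = -108 ∩ AD · BG = 318]
4. D_y = -17  [DA · CE = -108 ∩ AD · BG = 318]
   → D = (3, -17)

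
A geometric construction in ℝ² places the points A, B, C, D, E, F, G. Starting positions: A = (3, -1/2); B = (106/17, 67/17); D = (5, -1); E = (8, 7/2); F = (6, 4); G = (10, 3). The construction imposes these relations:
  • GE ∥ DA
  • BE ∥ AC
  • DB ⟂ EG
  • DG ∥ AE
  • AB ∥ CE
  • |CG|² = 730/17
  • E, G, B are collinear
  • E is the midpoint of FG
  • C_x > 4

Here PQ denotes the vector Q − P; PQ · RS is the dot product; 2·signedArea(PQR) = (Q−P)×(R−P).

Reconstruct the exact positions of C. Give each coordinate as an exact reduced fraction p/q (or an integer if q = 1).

1. C_x = 81/17  [AB ∥ CE ∩ BE ∥ AC]
2. C_y = -16/17  [AB ∥ CE ∩ BE ∥ AC]
   → C = (81/17, -16/17)

C = (81/17, -16/17)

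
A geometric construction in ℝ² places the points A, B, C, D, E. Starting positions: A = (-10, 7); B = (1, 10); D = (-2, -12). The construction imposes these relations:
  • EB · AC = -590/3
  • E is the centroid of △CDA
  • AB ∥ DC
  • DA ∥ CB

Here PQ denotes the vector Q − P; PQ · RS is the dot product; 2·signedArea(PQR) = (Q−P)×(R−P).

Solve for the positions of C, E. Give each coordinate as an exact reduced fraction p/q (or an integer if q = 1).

C = (9, -9)
E = (-1, -14/3)

1. C_x = 9  [DA ∥ CB ∩ AB ∥ DC]
2. C_y = -9  [DA ∥ CB ∩ AB ∥ DC]
   → C = (9, -9)
3. E_x = -1  [E is the centroid of △CDA]
4. E_y = -14/3  [E is the centroid of △CDA]
   → E = (-1, -14/3)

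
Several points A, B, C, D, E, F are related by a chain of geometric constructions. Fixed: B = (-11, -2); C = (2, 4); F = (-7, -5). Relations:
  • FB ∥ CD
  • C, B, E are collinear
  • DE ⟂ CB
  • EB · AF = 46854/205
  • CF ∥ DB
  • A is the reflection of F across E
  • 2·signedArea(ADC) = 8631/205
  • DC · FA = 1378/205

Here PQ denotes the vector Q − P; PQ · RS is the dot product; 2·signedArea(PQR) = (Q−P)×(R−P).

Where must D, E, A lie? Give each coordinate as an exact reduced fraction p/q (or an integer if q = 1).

A = (1371/205, 2257/205)
D = (-2, 7)
E = (-32/205, 616/205)

1. D_x = -2  [CF ∥ DB ∩ FB ∥ CD]
2. D_y = 7  [CF ∥ DB ∩ FB ∥ CD]
   → D = (-2, 7)
3. E_x = -32/205  [C, B, E are collinear ∩ DE ⟂ CB]
4. E_y = 616/205  [C, B, E are collinear ∩ DE ⟂ CB]
   → E = (-32/205, 616/205)
5. A_x = 1371/205  [A is the reflection of F across E]
6. A_y = 2257/205  [A is the reflection of F across E]
   → A = (1371/205, 2257/205)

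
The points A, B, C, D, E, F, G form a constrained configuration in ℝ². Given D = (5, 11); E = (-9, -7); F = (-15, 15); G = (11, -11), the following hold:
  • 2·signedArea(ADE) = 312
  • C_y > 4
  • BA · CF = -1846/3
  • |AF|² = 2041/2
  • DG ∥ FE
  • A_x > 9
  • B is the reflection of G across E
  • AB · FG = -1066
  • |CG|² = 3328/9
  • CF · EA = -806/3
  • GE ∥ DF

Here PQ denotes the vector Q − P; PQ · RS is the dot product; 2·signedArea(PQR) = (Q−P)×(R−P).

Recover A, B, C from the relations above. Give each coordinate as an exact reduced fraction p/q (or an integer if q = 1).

1. B_x = -29  [B is the reflection of G across E]
2. B_y = -3  [B is the reflection of G across E]
   → B = (-29, -3)
3. A_x = 19/2  [2·signedArea(ADE) = 312 ∩ AB · FG = -1066]
4. A_y = -11/2  [2·signedArea(ADE) = 312 ∩ AB · FG = -1066]
   → A = (19/2, -11/2)
5. C_x = 1/3  [CF · EA = -806/3 ∩ BA · CF = -1846/3]
6. C_y = 5  [CF · EA = -806/3 ∩ BA · CF = -1846/3]
   → C = (1/3, 5)

A = (19/2, -11/2)
B = (-29, -3)
C = (1/3, 5)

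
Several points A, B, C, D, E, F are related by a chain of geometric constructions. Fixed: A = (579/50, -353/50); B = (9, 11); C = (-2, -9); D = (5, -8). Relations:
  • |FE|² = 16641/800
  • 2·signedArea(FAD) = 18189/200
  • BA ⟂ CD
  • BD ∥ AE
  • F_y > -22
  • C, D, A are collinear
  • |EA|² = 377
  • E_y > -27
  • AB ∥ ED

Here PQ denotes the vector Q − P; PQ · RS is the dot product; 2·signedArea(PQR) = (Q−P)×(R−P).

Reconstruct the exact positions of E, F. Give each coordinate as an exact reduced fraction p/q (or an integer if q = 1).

1. E_x = 379/50  [AB ∥ ED ∩ BD ∥ AE]
2. E_y = -1303/50  [AB ∥ ED ∩ BD ∥ AE]
   → E = (379/50, -1303/50)
3. F_x = 1387/200  [line 47/50·x + -329/50·y + -29657/200 = 0 ∩ |FE|² = 16641/800]
4. F_y = -4309/200  [line 47/50·x + -329/50·y + -29657/200 = 0 ∩ |FE|² = 16641/800]
   → F = (1387/200, -4309/200)

E = (379/50, -1303/50)
F = (1387/200, -4309/200)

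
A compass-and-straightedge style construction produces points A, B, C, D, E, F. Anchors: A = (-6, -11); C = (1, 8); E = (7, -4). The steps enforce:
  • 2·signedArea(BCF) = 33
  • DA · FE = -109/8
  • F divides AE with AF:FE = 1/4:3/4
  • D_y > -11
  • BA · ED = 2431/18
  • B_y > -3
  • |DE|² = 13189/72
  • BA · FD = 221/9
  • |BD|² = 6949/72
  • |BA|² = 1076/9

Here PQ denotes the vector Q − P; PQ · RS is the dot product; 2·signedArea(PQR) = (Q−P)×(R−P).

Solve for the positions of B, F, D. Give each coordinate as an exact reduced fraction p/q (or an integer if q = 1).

1. F_x = -11/4  [F divides AE with AF:FE = 1/4:3/4]
2. F_y = -37/4  [F divides AE with AF:FE = 1/4:3/4]
   → F = (-11/4, -37/4)
3. D_x = -59/12  [line -39/4·x + -21/4·y + -821/8 = 0 ∩ |DE|² = 13189/72]
4. D_y = -125/12  [line -39/4·x + -21/4·y + -821/8 = 0 ∩ |DE|² = 13189/72]
   → D = (-59/12, -125/12)
5. B_x = 2/3  [BA · ED = 2431/18 ∩ 2·signedArea(BCF) = 33]
6. B_y = -7/3  [BA · ED = 2431/18 ∩ 2·signedArea(BCF) = 33]
   → B = (2/3, -7/3)

B = (2/3, -7/3)
D = (-59/12, -125/12)
F = (-11/4, -37/4)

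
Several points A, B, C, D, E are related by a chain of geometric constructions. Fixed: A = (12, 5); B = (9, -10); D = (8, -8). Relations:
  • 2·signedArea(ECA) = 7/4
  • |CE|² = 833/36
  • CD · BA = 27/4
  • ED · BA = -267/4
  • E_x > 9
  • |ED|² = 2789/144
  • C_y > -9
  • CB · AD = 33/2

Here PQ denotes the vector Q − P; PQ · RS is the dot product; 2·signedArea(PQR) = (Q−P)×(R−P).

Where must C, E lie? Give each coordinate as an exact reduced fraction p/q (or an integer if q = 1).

1. C_x = 33/4  [CD · BA = 27/4 ∩ CB · AD = 33/2]
2. C_y = -17/2  [CD · BA = 27/4 ∩ CB · AD = 33/2]
   → C = (33/4, -17/2)
3. E_x = 113/12  [ED · BA = -267/4 ∩ 2·signedArea(ECA) = 7/4]
4. E_y = -23/6  [ED · BA = -267/4 ∩ 2·signedArea(ECA) = 7/4]
   → E = (113/12, -23/6)

C = (33/4, -17/2)
E = (113/12, -23/6)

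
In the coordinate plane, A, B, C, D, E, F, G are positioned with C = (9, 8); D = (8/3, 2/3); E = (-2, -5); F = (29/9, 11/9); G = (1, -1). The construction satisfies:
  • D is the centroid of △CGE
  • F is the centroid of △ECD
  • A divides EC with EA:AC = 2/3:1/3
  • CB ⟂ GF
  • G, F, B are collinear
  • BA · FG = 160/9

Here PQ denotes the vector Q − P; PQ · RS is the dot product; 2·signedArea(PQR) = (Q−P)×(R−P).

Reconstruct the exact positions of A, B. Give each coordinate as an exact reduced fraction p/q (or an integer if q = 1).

A = (16/3, 11/3)
B = (19/2, 15/2)

1. A_x = 16/3  [A divides EC with EA:AC = 2/3:1/3]
2. A_y = 11/3  [A divides EC with EA:AC = 2/3:1/3]
   → A = (16/3, 11/3)
3. B_x = 19/2  [G, F, B are collinear ∩ CB ⟂ GF]
4. B_y = 15/2  [G, F, B are collinear ∩ CB ⟂ GF]
   → B = (19/2, 15/2)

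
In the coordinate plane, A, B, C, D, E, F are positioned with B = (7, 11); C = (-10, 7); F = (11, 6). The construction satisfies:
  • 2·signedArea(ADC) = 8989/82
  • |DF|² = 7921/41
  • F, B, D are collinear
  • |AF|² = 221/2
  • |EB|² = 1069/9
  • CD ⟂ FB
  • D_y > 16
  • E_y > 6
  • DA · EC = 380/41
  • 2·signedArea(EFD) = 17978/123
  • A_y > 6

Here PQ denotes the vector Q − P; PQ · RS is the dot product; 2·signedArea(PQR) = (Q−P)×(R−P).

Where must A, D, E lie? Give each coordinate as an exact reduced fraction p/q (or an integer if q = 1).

A = (1/2, 13/2)
D = (95/41, 691/41)
E = (-3, 20/3)

1. D_x = 95/41  [F, B, D are collinear ∩ CD ⟂ FB]
2. D_y = 691/41  [F, B, D are collinear ∩ CD ⟂ FB]
   → D = (95/41, 691/41)
3. E_x = -3  [line -445/41·x + -356/41·y + 3115/123 = 0 ∩ |EB|² = 1069/9]
4. E_y = 20/3  [line -445/41·x + -356/41·y + 3115/123 = 0 ∩ |EB|² = 1069/9]
   → E = (-3, 20/3)
5. A_x = 1/2  [2·signedArea(ADC) = 8989/82 ∩ DA · EC = 380/41]
6. A_y = 13/2  [2·signedArea(ADC) = 8989/82 ∩ DA · EC = 380/41]
   → A = (1/2, 13/2)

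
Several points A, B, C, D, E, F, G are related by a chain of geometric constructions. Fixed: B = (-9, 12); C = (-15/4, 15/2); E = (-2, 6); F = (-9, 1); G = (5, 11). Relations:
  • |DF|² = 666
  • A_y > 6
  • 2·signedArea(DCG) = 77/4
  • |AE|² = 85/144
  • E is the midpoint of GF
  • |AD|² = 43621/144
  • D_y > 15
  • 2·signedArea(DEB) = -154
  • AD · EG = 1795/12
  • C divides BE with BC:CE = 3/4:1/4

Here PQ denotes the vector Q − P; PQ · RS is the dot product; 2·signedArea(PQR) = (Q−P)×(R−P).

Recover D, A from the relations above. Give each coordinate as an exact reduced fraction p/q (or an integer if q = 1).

1. D_x = 12  [2·signedArea(DCG) = 77/4 ∩ 2·signedArea(DEB) = -154]
2. D_y = 16  [2·signedArea(DCG) = 77/4 ∩ 2·signedArea(DEB) = -154]
   → D = (12, 16)
3. A_x = -31/12  [line -7·x + -5·y + 173/12 = 0 ∩ |AD|² = 43621/144]
4. A_y = 13/2  [line -7·x + -5·y + 173/12 = 0 ∩ |AD|² = 43621/144]
   → A = (-31/12, 13/2)

A = (-31/12, 13/2)
D = (12, 16)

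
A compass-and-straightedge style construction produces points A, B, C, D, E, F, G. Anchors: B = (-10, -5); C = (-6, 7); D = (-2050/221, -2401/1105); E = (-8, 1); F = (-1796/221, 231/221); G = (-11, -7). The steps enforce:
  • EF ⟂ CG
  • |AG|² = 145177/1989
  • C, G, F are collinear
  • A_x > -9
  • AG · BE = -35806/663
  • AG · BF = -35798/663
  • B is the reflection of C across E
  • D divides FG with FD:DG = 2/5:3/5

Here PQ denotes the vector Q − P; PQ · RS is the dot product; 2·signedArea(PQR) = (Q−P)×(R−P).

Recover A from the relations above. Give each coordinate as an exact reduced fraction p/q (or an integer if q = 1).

1. A_x = -5332/663  [AG · BE = -35806/663 ∩ AG · BF = -35798/663]
2. A_y = 673/663  [AG · BE = -35806/663 ∩ AG · BF = -35798/663]
   → A = (-5332/663, 673/663)

A = (-5332/663, 673/663)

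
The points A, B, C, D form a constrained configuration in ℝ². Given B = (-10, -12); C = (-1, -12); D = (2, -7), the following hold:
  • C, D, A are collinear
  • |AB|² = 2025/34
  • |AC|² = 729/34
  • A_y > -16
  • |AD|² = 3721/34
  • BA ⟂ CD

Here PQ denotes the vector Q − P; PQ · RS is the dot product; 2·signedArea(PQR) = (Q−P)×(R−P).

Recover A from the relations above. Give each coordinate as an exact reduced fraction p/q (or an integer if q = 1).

A = (-115/34, -543/34)

1. A_x = -115/34  [C, D, A are collinear ∩ BA ⟂ CD]
2. A_y = -543/34  [C, D, A are collinear ∩ BA ⟂ CD]
   → A = (-115/34, -543/34)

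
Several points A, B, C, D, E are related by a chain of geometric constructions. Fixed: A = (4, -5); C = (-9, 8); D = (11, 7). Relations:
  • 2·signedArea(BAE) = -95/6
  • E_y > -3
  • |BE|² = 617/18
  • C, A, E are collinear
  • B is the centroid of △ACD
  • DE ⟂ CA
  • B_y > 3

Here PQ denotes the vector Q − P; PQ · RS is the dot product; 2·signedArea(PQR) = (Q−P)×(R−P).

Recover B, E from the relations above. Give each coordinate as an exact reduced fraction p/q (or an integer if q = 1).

1. B_x = 2  [B is the centroid of △ACD]
2. B_y = 10/3  [B is the centroid of △ACD]
   → B = (2, 10/3)
3. E_x = 3/2  [C, A, E are collinear ∩ DE ⟂ CA]
4. E_y = -5/2  [C, A, E are collinear ∩ DE ⟂ CA]
   → E = (3/2, -5/2)

B = (2, 10/3)
E = (3/2, -5/2)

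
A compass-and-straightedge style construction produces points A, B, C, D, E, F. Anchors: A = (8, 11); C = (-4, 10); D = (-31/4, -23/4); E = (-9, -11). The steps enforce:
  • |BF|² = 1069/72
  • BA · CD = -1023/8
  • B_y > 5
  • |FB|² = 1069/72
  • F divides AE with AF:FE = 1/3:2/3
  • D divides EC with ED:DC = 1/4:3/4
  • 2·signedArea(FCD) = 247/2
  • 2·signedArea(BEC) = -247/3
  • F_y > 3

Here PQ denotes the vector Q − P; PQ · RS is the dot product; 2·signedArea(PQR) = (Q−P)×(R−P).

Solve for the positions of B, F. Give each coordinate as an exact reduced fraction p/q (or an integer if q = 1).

B = (-5/4, 61/12)
F = (7/3, 11/3)

1. B_x = -5/4  [2·signedArea(BEC) = -247/3 ∩ BA · CD = -1023/8]
2. B_y = 61/12  [2·signedArea(BEC) = -247/3 ∩ BA · CD = -1023/8]
   → B = (-5/4, 61/12)
3. F_x = 7/3  [F divides AE with AF:FE = 1/3:2/3]
4. F_y = 11/3  [F divides AE with AF:FE = 1/3:2/3]
   → F = (7/3, 11/3)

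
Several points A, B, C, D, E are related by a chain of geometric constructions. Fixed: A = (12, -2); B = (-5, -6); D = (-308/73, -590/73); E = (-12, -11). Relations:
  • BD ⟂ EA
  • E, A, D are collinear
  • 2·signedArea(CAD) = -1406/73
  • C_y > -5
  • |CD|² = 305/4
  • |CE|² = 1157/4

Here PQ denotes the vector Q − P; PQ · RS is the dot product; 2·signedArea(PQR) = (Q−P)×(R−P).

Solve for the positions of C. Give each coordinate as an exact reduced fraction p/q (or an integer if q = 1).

C = (7/2, -4)

1. C_x = 7/2  [line 444/73·x + -1184/73·y + -6290/73 = 0 ∩ |CD|² = 305/4]
2. C_y = -4  [line 444/73·x + -1184/73·y + -6290/73 = 0 ∩ |CD|² = 305/4]
   → C = (7/2, -4)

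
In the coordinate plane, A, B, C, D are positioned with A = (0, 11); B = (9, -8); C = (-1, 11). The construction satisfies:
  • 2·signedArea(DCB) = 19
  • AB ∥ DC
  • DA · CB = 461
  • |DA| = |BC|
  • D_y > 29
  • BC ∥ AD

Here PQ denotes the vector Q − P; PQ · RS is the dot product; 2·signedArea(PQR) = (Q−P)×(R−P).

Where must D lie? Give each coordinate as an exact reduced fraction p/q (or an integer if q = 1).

1. D_x = -10  [AB ∥ DC ∩ BC ∥ AD]
2. D_y = 30  [AB ∥ DC ∩ BC ∥ AD]
   → D = (-10, 30)

D = (-10, 30)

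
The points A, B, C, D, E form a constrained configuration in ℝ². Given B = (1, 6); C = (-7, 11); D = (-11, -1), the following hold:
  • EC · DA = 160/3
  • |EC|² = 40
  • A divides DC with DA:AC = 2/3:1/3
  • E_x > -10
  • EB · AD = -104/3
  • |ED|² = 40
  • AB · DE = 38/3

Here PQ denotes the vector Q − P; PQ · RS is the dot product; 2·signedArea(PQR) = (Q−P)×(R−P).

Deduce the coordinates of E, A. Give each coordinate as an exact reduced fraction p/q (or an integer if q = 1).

1. A_x = -25/3  [A divides DC with DA:AC = 2/3:1/3]
2. A_y = 7  [A divides DC with DA:AC = 2/3:1/3]
   → A = (-25/3, 7)
3. E_x = -9  [EC · DA = 160/3 ∩ AB · DE = 38/3]
4. E_y = 5  [EC · DA = 160/3 ∩ AB · DE = 38/3]
   → E = (-9, 5)

A = (-25/3, 7)
E = (-9, 5)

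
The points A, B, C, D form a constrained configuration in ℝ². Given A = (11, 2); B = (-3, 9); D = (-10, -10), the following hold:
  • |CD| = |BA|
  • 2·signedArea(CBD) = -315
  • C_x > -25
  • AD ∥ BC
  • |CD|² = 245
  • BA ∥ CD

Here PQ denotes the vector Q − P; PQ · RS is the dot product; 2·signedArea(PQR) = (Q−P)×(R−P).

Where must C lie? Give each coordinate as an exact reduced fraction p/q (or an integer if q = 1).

C = (-24, -3)

1. C_x = -24  [BA ∥ CD ∩ AD ∥ BC]
2. C_y = -3  [BA ∥ CD ∩ AD ∥ BC]
   → C = (-24, -3)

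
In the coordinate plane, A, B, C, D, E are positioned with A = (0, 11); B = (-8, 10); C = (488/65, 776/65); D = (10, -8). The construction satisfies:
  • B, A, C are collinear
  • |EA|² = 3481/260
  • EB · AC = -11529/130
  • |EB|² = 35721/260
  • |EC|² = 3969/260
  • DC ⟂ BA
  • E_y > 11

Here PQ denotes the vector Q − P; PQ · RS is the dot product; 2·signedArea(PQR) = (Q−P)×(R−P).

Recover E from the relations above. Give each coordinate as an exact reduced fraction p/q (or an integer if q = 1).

1. E_x = 236/65  [line -488/65·x + -61/65·y + 4941/130 = 0 ∩ |EA|² = 3481/260]
2. E_y = 1489/130  [line -488/65·x + -61/65·y + 4941/130 = 0 ∩ |EA|² = 3481/260]
   → E = (236/65, 1489/130)

E = (236/65, 1489/130)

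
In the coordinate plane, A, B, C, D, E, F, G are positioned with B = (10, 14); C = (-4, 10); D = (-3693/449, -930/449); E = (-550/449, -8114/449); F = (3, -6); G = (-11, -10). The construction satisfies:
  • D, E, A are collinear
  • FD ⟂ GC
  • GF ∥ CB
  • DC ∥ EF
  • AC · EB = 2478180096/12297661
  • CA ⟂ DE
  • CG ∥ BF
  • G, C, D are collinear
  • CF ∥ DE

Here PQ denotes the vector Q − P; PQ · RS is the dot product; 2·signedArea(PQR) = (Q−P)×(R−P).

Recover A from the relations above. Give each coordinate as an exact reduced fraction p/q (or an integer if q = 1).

1. A_x = -1640452/136945  [D, E, A are collinear ∩ CA ⟂ DE]
2. A_y = 891406/136945  [D, E, A are collinear ∩ CA ⟂ DE]
   → A = (-1640452/136945, 891406/136945)

A = (-1640452/136945, 891406/136945)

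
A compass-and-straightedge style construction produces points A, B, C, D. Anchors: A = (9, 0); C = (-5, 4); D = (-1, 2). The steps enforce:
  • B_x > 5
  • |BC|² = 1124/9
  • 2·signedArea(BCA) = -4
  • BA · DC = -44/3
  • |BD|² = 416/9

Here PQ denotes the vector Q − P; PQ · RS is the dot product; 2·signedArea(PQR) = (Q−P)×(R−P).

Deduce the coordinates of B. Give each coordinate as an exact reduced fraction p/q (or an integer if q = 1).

B = (17/3, 2/3)

1. B_x = 17/3  [2·signedArea(BCA) = -4 ∩ BA · DC = -44/3]
2. B_y = 2/3  [2·signedArea(BCA) = -4 ∩ BA · DC = -44/3]
   → B = (17/3, 2/3)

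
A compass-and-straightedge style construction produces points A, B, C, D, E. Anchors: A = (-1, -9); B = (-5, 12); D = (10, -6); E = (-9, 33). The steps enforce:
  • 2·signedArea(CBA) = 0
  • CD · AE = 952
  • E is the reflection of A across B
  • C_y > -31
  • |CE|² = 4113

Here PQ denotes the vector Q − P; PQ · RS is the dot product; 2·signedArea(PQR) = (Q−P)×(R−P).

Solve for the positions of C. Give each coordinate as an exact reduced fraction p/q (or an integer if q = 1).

C = (3, -30)

1. C_x = 3  [2·signedArea(CBA) = 0 ∩ CD · AE = 952]
2. C_y = -30  [2·signedArea(CBA) = 0 ∩ CD · AE = 952]
   → C = (3, -30)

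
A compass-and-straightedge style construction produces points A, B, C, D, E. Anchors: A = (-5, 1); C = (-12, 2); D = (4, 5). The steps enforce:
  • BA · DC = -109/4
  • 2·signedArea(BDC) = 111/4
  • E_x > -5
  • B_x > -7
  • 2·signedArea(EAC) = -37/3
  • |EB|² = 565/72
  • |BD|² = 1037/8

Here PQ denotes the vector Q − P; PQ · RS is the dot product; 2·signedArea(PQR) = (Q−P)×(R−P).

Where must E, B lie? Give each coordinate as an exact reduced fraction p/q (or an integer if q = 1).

1. B_x = -27/4  [2·signedArea(BDC) = 111/4 ∩ BA · DC = -109/4]
2. B_y = 5/4  [2·signedArea(BDC) = 111/4 ∩ BA · DC = -109/4]
   → B = (-27/4, 5/4)
3. E_x = -13/3  [line -1·x + -7·y + 43/3 = 0 ∩ |EB|² = 565/72]
4. E_y = 8/3  [line -1·x + -7·y + 43/3 = 0 ∩ |EB|² = 565/72]
   → E = (-13/3, 8/3)

B = (-27/4, 5/4)
E = (-13/3, 8/3)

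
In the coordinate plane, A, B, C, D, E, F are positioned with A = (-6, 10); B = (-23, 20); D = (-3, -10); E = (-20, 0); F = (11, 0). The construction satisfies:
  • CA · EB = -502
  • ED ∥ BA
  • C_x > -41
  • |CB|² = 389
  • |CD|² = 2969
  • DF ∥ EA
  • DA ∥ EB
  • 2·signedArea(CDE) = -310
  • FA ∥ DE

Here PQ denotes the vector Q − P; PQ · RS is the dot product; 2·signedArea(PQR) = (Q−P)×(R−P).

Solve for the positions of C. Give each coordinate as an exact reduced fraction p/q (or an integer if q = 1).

1. C_x = -40  [CA · EB = -502 ∩ 2·signedArea(CDE) = -310]
2. C_y = 30  [CA · EB = -502 ∩ 2·signedArea(CDE) = -310]
   → C = (-40, 30)

C = (-40, 30)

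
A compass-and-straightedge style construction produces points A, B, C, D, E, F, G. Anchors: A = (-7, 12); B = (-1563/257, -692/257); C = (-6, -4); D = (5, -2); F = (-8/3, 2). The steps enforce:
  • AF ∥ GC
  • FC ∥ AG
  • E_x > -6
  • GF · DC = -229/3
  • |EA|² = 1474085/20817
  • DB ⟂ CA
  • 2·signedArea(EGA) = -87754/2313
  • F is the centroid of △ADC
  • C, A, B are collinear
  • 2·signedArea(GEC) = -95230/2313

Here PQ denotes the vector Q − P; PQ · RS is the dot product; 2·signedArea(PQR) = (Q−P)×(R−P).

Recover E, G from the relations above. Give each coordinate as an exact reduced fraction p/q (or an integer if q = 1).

1. G_x = -31/3  [AF ∥ GC ∩ FC ∥ AG]
2. G_y = 6  [AF ∥ GC ∩ FC ∥ AG]
   → G = (-31/3, 6)
3. E_x = -12142/2313  [2·signedArea(EGA) = -87754/2313 ∩ 2·signedArea(GEC) = -95230/2313]
4. E_y = 2906/771  [2·signedArea(EGA) = -87754/2313 ∩ 2·signedArea(GEC) = -95230/2313]
   → E = (-12142/2313, 2906/771)

E = (-12142/2313, 2906/771)
G = (-31/3, 6)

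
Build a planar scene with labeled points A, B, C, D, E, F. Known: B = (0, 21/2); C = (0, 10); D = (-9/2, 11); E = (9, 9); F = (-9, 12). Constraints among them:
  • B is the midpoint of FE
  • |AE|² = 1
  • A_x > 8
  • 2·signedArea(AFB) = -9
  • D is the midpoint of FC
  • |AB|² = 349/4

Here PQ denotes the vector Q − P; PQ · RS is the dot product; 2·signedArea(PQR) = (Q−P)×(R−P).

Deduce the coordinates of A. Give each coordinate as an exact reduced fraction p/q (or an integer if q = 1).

A = (9, 8)

1. A_x = 9  [line 3/2·x + 9·y + -171/2 = 0 ∩ |AB|² = 349/4]
2. A_y = 8  [line 3/2·x + 9·y + -171/2 = 0 ∩ |AB|² = 349/4]
   → A = (9, 8)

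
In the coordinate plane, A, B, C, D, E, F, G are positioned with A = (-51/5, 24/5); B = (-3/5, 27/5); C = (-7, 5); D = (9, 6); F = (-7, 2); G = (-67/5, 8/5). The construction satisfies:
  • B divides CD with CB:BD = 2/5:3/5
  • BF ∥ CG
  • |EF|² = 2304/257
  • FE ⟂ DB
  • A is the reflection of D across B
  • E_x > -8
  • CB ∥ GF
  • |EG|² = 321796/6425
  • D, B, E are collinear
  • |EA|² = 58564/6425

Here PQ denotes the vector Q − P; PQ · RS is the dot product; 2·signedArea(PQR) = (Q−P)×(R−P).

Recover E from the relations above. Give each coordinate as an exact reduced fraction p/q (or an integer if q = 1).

E = (-1847/257, 1282/257)

1. E_x = -1847/257  [D, B, E are collinear ∩ FE ⟂ DB]
2. E_y = 1282/257  [D, B, E are collinear ∩ FE ⟂ DB]
   → E = (-1847/257, 1282/257)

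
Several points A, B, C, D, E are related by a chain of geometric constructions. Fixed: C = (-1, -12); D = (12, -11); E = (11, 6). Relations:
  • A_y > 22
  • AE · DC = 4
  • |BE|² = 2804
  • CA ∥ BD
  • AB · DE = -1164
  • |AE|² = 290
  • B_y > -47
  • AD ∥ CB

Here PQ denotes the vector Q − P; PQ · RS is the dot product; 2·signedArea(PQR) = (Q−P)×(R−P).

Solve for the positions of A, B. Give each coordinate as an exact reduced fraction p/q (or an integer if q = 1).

A = (10, 23)
B = (1, -46)

1. A_x = 10  [line 13·x + 1·y + -153 = 0 ∩ |AE|² = 290]
2. A_y = 23  [line 13·x + 1·y + -153 = 0 ∩ |AE|² = 290]
   → A = (10, 23)
3. B_x = 1  [AB · DE = -1164 ∩ CA ∥ BD]
4. B_y = -46  [AB · DE = -1164 ∩ CA ∥ BD]
   → B = (1, -46)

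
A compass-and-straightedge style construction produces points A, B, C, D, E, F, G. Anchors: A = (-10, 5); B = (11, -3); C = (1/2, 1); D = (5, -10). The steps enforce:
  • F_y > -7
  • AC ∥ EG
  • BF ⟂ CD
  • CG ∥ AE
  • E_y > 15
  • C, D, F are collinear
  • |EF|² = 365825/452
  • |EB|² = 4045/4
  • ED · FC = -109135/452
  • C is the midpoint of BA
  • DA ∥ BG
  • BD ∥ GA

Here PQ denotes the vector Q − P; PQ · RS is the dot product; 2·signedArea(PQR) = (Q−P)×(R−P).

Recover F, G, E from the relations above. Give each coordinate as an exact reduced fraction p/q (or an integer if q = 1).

E = (-29/2, 16)
F = (385/113, -690/113)
G = (-4, 12)

1. F_x = 385/113  [C, D, F are collinear ∩ BF ⟂ CD]
2. F_y = -690/113  [C, D, F are collinear ∩ BF ⟂ CD]
   → F = (385/113, -690/113)
3. G_x = -4  [BD ∥ GA ∩ DA ∥ BG]
4. G_y = 12  [BD ∥ GA ∩ DA ∥ BG]
   → G = (-4, 12)
5. E_x = -29/2  [AC ∥ EG ∩ CG ∥ AE]
6. E_y = 16  [AC ∥ EG ∩ CG ∥ AE]
   → E = (-29/2, 16)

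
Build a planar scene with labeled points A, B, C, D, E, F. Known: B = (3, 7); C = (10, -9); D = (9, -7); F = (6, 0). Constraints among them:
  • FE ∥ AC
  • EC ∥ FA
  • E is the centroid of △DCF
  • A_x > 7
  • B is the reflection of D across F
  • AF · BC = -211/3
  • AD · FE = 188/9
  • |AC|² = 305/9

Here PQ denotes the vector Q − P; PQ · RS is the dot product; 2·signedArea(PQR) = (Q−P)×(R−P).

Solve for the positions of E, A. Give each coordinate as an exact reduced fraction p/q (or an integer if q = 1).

1. E_x = 25/3  [E is the centroid of △DCF]
2. E_y = -16/3  [E is the centroid of △DCF]
   → E = (25/3, -16/3)
3. A_x = 23/3  [FE ∥ AC ∩ EC ∥ FA]
4. A_y = -11/3  [FE ∥ AC ∩ EC ∥ FA]
   → A = (23/3, -11/3)

A = (23/3, -11/3)
E = (25/3, -16/3)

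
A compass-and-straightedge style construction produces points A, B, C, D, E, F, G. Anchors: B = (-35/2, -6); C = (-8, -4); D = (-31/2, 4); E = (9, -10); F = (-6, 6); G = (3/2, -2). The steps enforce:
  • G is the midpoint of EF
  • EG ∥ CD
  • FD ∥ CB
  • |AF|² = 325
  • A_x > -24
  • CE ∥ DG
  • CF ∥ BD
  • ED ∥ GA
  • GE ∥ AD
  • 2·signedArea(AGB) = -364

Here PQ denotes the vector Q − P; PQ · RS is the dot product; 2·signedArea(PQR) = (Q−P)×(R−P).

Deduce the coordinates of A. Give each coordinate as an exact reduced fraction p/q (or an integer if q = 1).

1. A_x = -23  [GE ∥ AD ∩ ED ∥ GA]
2. A_y = 12  [GE ∥ AD ∩ ED ∥ GA]
   → A = (-23, 12)

A = (-23, 12)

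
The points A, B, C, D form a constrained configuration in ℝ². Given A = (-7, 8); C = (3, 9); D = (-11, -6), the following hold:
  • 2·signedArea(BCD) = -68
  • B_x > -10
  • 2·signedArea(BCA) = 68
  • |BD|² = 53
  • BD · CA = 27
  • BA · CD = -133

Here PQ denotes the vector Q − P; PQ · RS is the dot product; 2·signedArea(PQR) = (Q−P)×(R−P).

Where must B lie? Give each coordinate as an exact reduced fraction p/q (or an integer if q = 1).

1. B_x = -9  [BA · CD = -133 ∩ 2·signedArea(BCA) = 68]
2. B_y = 1  [BA · CD = -133 ∩ 2·signedArea(BCA) = 68]
   → B = (-9, 1)

B = (-9, 1)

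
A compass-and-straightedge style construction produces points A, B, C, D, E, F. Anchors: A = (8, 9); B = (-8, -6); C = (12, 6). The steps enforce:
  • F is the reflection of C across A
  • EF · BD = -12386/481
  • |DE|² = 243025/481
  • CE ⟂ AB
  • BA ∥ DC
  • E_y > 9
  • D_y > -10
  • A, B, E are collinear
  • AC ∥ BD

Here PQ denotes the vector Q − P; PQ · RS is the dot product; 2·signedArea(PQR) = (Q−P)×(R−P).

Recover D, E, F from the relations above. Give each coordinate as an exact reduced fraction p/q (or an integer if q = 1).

1. D_x = -4  [BA ∥ DC ∩ AC ∥ BD]
2. D_y = -9  [BA ∥ DC ∩ AC ∥ BD]
   → D = (-4, -9)
3. E_x = 4152/481  [A, B, E are collinear ∩ CE ⟂ AB]
4. E_y = 4614/481  [A, B, E are collinear ∩ CE ⟂ AB]
   → E = (4152/481, 4614/481)
5. F_x = 4  [F is the reflection of C across A]
6. F_y = 12  [F is the reflection of C across A]
   → F = (4, 12)

D = (-4, -9)
E = (4152/481, 4614/481)
F = (4, 12)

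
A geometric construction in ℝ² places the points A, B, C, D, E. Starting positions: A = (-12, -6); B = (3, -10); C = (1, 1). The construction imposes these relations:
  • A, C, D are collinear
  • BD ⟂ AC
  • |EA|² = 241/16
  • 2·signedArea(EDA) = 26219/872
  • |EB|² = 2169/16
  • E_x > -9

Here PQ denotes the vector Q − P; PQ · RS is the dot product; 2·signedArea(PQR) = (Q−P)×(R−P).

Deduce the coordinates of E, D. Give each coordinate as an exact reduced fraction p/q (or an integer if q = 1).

D = (-445/218, -139/218)
E = (-33/4, -7)

1. D_x = -445/218  [A, C, D are collinear ∩ BD ⟂ AC]
2. D_y = -139/218  [A, C, D are collinear ∩ BD ⟂ AC]
   → D = (-445/218, -139/218)
3. E_x = -33/4  [line 1169/218·x + -2171/218·y + -22211/872 = 0 ∩ |EA|² = 241/16]
4. E_y = -7  [line 1169/218·x + -2171/218·y + -22211/872 = 0 ∩ |EA|² = 241/16]
   → E = (-33/4, -7)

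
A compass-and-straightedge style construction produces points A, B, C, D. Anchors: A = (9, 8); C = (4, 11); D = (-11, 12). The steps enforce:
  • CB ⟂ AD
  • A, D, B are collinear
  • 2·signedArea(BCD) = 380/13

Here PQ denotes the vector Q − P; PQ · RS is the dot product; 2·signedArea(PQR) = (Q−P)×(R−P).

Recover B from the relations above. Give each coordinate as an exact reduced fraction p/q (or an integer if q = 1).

B = (47/13, 118/13)

1. B_x = 47/13  [A, D, B are collinear ∩ CB ⟂ AD]
2. B_y = 118/13  [A, D, B are collinear ∩ CB ⟂ AD]
   → B = (47/13, 118/13)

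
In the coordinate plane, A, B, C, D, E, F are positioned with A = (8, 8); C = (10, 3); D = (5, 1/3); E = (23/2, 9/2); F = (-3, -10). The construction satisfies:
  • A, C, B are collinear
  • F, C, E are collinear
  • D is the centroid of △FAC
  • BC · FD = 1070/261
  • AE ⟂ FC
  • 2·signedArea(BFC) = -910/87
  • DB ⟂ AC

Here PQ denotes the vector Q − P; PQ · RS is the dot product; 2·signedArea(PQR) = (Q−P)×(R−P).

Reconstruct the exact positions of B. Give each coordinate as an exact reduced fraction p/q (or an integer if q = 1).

B = (890/87, 211/87)

1. B_x = 890/87  [A, C, B are collinear ∩ DB ⟂ AC]
2. B_y = 211/87  [A, C, B are collinear ∩ DB ⟂ AC]
   → B = (890/87, 211/87)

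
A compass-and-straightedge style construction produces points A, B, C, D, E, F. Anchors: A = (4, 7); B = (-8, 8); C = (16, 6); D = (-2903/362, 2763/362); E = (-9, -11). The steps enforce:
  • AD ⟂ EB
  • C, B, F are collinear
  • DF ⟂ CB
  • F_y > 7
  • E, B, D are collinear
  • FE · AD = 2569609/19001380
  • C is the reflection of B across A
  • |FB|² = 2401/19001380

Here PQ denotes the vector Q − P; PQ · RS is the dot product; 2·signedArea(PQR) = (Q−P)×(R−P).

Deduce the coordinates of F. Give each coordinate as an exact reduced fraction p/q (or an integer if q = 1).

F = (-209666/26245, 419871/52490)

1. F_x = -209666/26245  [C, B, F are collinear ∩ DF ⟂ CB]
2. F_y = 419871/52490  [C, B, F are collinear ∩ DF ⟂ CB]
   → F = (-209666/26245, 419871/52490)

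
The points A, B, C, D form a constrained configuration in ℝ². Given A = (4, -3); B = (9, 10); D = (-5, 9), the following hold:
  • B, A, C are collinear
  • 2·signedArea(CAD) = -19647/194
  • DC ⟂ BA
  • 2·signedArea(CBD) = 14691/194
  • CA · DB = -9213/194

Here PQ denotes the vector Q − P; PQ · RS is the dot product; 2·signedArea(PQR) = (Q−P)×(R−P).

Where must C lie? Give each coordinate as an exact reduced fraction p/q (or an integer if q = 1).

C = (1331/194, 861/194)

1. C_x = 1331/194  [B, A, C are collinear ∩ DC ⟂ BA]
2. C_y = 861/194  [B, A, C are collinear ∩ DC ⟂ BA]
   → C = (1331/194, 861/194)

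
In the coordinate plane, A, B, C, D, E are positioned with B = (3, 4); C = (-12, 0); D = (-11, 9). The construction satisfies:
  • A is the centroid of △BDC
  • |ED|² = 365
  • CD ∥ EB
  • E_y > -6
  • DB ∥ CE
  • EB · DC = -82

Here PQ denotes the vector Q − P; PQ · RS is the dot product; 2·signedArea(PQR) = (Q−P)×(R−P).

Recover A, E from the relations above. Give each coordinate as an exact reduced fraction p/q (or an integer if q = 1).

A = (-20/3, 13/3)
E = (2, -5)

1. A_x = -20/3  [A is the centroid of △BDC]
2. A_y = 13/3  [A is the centroid of △BDC]
   → A = (-20/3, 13/3)
3. E_x = 2  [CD ∥ EB ∩ DB ∥ CE]
4. E_y = -5  [CD ∥ EB ∩ DB ∥ CE]
   → E = (2, -5)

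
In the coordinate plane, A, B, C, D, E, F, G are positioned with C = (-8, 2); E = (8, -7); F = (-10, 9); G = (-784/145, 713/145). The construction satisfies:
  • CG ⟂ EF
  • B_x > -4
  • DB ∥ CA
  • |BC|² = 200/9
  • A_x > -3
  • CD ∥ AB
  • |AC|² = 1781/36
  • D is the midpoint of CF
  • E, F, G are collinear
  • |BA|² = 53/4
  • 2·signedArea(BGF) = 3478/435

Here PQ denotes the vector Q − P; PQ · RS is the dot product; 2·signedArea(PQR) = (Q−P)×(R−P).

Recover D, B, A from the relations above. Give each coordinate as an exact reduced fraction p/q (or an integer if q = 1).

A = (-7/3, -13/6)
B = (-10/3, 4/3)
D = (-9, 11/2)

1. D_x = -9  [D is the midpoint of CF]
2. D_y = 11/2  [D is the midpoint of CF]
   → D = (-9, 11/2)
3. B_x = -10/3  [line -592/145·x + -666/145·y + -3256/435 = 0 ∩ |BC|² = 200/9]
4. B_y = 4/3  [line -592/145·x + -666/145·y + -3256/435 = 0 ∩ |BC|² = 200/9]
   → B = (-10/3, 4/3)
5. A_x = -7/3  [CD ∥ AB ∩ DB ∥ CA]
6. A_y = -13/6  [CD ∥ AB ∩ DB ∥ CA]
   → A = (-7/3, -13/6)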